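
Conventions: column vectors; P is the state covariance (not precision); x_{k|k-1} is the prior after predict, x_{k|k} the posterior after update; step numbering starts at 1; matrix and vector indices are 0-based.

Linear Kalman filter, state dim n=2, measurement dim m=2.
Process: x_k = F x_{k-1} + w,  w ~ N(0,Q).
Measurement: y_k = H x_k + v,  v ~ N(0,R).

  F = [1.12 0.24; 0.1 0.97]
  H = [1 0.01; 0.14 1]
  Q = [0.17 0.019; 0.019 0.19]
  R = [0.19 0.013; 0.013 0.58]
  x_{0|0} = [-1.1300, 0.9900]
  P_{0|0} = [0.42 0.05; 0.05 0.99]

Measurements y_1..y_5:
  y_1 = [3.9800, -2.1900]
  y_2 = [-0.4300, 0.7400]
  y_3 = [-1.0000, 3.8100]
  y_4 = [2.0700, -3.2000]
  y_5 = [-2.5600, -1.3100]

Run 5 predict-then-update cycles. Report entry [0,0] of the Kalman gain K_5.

K[0,0] = 0.6288

step 1: x^-=[-1.0280, 0.8473]  P^-=[0.7808 0.3520; 0.3520 1.1354]  S=[0.9779 0.4862; 0.4862 1.8293]  K=[0.7796 0.0450; 0.0572 0.6324]  nu=[4.9995, -2.8934]  x^+=[2.7396, -0.6967]  P^+=[0.1486 0.0154; 0.0154 0.3654]
step 2: x^-=[2.9011, -0.4019]  P^-=[0.3857 0.1378; 0.1378 0.5383]  S=[0.5785 0.2104; 0.2104 1.1644]  K=[0.6520 0.0469; 0.0786 0.4646]  nu=[-3.3271, 0.7357]  x^+=[0.7663, -0.3214]  P^+=[0.1243 0.0183; 0.0183 0.2680]
step 3: x^-=[0.7811, -0.2352]  P^-=[0.3512 0.1156; 0.1156 0.4469]  S=[0.5436 0.1824; 0.1824 1.0662]  K=[0.6327 0.0463; 0.0797 0.4207]  nu=[-1.7787, 3.9358]  x^+=[-0.1621, 1.2789]  P^+=[0.1206 0.0182; 0.0182 0.2425]
step 4: x^-=[0.1254, 1.2243]  P^-=[0.3451 0.1092; 0.1092 0.4229]  S=[0.5373 0.1749; 0.1749 1.0402]  K=[0.6294 0.0456; 0.0782 0.4081]  nu=[1.9324, -4.4419]  x^+=[1.1392, -0.4372]  P^+=[0.1200 0.0178; 0.0178 0.2352]
step 5: x^-=[1.1710, -0.3102]  P^-=[0.3437 0.1070; 0.1070 0.4160]  S=[0.5358 0.1724; 0.1724 1.0327]  K=[0.6288 0.0452; 0.0773 0.4044]  nu=[-3.7279, -1.1638]  x^+=[-1.2257, -1.0690]  P^+=[0.1199 0.0176; 0.0176 0.2331]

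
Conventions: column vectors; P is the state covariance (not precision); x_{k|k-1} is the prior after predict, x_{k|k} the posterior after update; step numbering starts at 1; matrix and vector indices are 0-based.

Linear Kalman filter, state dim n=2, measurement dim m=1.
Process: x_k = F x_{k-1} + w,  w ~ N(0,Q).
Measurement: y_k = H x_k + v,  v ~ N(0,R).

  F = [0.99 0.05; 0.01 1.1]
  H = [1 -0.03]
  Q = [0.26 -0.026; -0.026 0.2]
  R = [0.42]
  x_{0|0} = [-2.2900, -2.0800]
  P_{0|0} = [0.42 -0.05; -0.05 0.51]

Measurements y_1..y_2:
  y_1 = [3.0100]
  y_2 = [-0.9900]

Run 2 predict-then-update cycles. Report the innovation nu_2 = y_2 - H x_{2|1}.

innov = [-1.8219]

step 1: x^-=[-2.3711, -2.3109]  P^-=[0.6680 -0.0483; -0.0483 0.8160]  S=[1.0916]  K=[0.6132; -0.0666]  nu=[5.3118]  x^+=[0.8863, -2.6649]  P^+=[0.2575 -0.0037; -0.0037 0.8112]
step 2: x^-=[0.7442, -2.9225]  P^-=[0.5140 0.0172; 0.0172 1.1815]  S=[0.9340]  K=[0.5497; -0.0196]  nu=[-1.8219]  x^+=[-0.2574, -2.8869]  P^+=[0.2317 0.0272; 0.0272 1.1811]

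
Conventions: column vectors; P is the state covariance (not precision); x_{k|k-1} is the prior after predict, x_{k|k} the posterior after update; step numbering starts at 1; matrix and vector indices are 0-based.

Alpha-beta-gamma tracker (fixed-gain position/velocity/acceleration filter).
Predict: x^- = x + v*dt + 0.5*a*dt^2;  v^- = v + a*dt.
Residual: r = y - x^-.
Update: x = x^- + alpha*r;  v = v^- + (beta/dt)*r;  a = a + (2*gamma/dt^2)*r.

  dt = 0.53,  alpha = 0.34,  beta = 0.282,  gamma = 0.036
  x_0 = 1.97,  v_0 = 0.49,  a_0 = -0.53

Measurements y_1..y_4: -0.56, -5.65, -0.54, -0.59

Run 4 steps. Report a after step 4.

a_post = -0.3486

step 1: x_pred=2.1553  r=-2.7153  x^+=1.2321  v^+=-1.2356  a^+=-1.2260
step 2: x_pred=0.4050  r=-6.0550  x^+=-1.6537  v^+=-5.1071  a^+=-2.7780
step 3: x_pred=-4.7506  r=4.2106  x^+=-3.3190  v^+=-4.3391  a^+=-1.6987
step 4: x_pred=-5.8573  r=5.2673  x^+=-4.0664  v^+=-2.4368  a^+=-0.3486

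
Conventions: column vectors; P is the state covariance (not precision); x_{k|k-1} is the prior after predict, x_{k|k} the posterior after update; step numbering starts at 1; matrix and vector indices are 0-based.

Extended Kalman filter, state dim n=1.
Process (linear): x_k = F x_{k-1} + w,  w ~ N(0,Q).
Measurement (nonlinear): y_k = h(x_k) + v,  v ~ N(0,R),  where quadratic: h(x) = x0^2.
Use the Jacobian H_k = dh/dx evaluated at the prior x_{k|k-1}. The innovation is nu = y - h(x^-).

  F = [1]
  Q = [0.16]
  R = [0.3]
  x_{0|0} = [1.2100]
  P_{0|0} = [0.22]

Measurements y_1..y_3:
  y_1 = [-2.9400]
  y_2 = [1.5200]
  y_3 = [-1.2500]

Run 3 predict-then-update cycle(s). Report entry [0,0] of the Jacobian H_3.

step 1: x^-=[1.2100]  P^-=[0.3800]  H_jac=[2.4200]  S=[2.5254]  K=[0.3641]  nu=[-4.4041]  x^+=[-0.3937]  P^+=[0.0451]
step 2: x^-=[-0.3937]  P^-=[0.2051]  H_jac=[-0.7874]  S=[0.4272]  K=[-0.3781]  nu=[1.3650]  x^+=[-0.9098]  P^+=[0.1441]
step 3: x^-=[-0.9098]  P^-=[0.3041]  H_jac=[-1.8196]  S=[1.3068]  K=[-0.4234]  nu=[-2.0778]  x^+=[-0.0301]  P^+=[0.0698]

H_jac[0,0] = -1.8196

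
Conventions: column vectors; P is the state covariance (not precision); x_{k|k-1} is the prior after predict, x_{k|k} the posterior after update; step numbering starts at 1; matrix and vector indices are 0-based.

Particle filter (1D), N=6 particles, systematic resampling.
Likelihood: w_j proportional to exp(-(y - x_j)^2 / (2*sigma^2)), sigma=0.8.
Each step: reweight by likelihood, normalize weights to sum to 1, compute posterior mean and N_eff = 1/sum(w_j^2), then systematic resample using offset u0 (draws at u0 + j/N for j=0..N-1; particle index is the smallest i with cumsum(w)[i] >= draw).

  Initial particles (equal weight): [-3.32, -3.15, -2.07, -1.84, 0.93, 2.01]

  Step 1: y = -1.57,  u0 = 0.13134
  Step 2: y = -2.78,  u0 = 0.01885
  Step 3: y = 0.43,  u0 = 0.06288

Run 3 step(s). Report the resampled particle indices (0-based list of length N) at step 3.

step 1: w=[0.0455, 0.0708, 0.4096, 0.4703, 0.0038, 0.0000]  mean=-2.0838  Neff=2.5250  idx=[2, 2, 2, 3, 3, 3]
step 2: w=[0.1912, 0.1912, 0.1912, 0.1421, 0.1421, 0.1421]  mean=-1.9719  Neff=5.8728  idx=[0, 0, 1, 2, 3, 4]
step 3: w=[0.1148, 0.1148, 0.1148, 0.1148, 0.2704, 0.2704]  mean=-1.9456  Neff=5.0256  idx=[0, 1, 3, 4, 4, 5]

resampled_idx = [0, 1, 3, 4, 4, 5]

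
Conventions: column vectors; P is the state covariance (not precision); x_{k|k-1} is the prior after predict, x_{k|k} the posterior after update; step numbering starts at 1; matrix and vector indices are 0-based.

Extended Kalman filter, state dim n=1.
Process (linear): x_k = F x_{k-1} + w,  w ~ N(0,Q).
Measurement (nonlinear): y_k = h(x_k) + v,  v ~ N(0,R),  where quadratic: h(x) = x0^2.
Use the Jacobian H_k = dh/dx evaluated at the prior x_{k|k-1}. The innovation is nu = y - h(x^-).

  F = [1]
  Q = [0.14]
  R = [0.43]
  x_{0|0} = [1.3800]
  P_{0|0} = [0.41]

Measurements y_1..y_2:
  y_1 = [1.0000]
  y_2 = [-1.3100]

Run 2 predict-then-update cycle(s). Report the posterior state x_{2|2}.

step 1: x^-=[1.3800]  P^-=[0.5500]  H_jac=[2.7600]  S=[4.6197]  K=[0.3286]  nu=[-0.9044]  x^+=[1.0828]  P^+=[0.0512]
step 2: x^-=[1.0828]  P^-=[0.1912]  H_jac=[2.1656]  S=[1.3267]  K=[0.3121]  nu=[-2.4825]  x^+=[0.3080]  P^+=[0.0620]

x_post = [0.3080]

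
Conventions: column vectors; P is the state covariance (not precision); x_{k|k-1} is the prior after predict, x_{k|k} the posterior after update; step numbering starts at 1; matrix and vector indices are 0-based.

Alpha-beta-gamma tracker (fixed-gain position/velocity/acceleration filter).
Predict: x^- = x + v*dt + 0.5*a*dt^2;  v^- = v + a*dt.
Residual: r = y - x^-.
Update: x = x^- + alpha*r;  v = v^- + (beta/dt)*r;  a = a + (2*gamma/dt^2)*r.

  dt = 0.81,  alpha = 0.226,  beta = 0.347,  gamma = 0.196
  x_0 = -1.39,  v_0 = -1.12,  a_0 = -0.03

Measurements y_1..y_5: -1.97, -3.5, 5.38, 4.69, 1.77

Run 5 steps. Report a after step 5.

a_post = 0.9747

step 1: x_pred=-2.3070  r=0.3370  x^+=-2.2309  v^+=-0.9999  a^+=0.1714
step 2: x_pred=-2.9846  r=-0.5154  x^+=-3.1011  v^+=-1.0819  a^+=-0.1366
step 3: x_pred=-4.0222  r=9.4022  x^+=-1.8973  v^+=2.8353  a^+=5.4810
step 4: x_pred=2.1973  r=2.4927  x^+=2.7607  v^+=8.3428  a^+=6.9703
step 5: x_pred=11.8049  r=-10.0349  x^+=9.5370  v^+=9.6898  a^+=0.9747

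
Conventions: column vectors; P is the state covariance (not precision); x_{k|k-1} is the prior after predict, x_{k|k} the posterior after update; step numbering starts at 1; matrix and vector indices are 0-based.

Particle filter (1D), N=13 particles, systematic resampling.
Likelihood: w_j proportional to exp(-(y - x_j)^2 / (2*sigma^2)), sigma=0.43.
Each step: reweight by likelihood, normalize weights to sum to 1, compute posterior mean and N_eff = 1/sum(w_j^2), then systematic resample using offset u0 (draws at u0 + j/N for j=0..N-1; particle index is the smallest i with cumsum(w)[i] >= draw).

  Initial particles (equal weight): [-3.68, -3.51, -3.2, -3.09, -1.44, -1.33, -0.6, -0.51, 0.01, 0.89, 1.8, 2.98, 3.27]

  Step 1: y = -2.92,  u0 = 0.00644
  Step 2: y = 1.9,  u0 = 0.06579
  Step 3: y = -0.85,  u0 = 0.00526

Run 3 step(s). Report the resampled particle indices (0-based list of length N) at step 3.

step 1: w=[0.0897, 0.1669, 0.3461, 0.3957, 0.0011, 0.0005, 0.0000, 0.0000, 0.0000, 0.0000, 0.0000, 0.0000, 0.0000]  mean=-3.2484  Neff=3.2026  idx=[0, 0, 1, 1, 2, 2, 2, 2, 3, 3, 3, 3, 3]
step 2: w=[0.0000, 0.0000, 0.0000, 0.0000, 0.0096, 0.0096, 0.0096, 0.0096, 0.1923, 0.1923, 0.1923, 0.1923, 0.1923]  mean=-3.0942  Neff=5.3950  idx=[8, 8, 8, 9, 9, 10, 10, 10, 11, 11, 12, 12, 12]
step 3: w=[0.0769, 0.0769, 0.0769, 0.0769, 0.0769, 0.0769, 0.0769, 0.0769, 0.0769, 0.0769, 0.0769, 0.0769, 0.0769]  mean=-3.0900  Neff=13.0000  idx=[0, 1, 2, 3, 4, 5, 6, 7, 8, 9, 10, 11, 12]

resampled_idx = [0, 1, 2, 3, 4, 5, 6, 7, 8, 9, 10, 11, 12]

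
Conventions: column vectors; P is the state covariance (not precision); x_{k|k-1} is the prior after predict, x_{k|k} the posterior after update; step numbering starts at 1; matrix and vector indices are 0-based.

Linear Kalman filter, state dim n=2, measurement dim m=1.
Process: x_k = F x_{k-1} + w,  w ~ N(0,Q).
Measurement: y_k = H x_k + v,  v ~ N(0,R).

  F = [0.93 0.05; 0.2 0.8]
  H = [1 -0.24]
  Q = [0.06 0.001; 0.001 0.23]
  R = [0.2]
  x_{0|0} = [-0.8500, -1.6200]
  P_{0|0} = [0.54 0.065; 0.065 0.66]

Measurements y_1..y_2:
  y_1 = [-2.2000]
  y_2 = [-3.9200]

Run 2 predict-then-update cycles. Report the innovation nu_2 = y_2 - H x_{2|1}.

step 1: x^-=[-0.8715, -1.4660]  P^-=[0.5347 0.1769; 0.1769 0.6948]  S=[0.6899]  K=[0.7136; 0.0146]  nu=[-1.6803]  x^+=[-2.0706, -1.4906]  P^+=[0.1834 0.1696; 0.1696 0.6947]
step 2: x^-=[-2.0002, -1.6066]  P^-=[0.2362 0.1908; 0.1908 0.7362]  S=[0.3870]  K=[0.4919; 0.0365]  nu=[-2.3054]  x^+=[-3.1343, -1.6908]  P^+=[0.1425 0.1839; 0.1839 0.7357]

innov = [-2.3054]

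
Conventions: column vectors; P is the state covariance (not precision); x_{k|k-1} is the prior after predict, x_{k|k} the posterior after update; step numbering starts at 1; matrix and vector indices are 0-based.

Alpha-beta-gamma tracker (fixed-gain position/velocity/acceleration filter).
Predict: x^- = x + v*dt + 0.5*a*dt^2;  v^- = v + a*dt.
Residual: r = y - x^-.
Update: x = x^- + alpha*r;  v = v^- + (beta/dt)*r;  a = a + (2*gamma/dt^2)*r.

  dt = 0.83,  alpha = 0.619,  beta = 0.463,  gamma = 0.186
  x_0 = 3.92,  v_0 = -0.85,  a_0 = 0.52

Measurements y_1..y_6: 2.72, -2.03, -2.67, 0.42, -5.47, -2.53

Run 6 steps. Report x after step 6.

step 1: x_pred=3.3936  r=-0.6736  x^+=2.9766  v^+=-0.7942  a^+=0.1563
step 2: x_pred=2.3713  r=-4.4013  x^+=-0.3531  v^+=-3.1197  a^+=-2.2204
step 3: x_pred=-3.7072  r=1.0372  x^+=-3.0652  v^+=-4.3840  a^+=-1.6603
step 4: x_pred=-7.2758  r=7.6958  x^+=-2.5121  v^+=-1.4691  a^+=2.4954
step 5: x_pred=-2.8719  r=-2.5981  x^+=-4.4801  v^+=-0.8472  a^+=1.0924
step 6: x_pred=-4.8071  r=2.2771  x^+=-3.3976  v^+=1.3297  a^+=2.3220

x_post = -3.3976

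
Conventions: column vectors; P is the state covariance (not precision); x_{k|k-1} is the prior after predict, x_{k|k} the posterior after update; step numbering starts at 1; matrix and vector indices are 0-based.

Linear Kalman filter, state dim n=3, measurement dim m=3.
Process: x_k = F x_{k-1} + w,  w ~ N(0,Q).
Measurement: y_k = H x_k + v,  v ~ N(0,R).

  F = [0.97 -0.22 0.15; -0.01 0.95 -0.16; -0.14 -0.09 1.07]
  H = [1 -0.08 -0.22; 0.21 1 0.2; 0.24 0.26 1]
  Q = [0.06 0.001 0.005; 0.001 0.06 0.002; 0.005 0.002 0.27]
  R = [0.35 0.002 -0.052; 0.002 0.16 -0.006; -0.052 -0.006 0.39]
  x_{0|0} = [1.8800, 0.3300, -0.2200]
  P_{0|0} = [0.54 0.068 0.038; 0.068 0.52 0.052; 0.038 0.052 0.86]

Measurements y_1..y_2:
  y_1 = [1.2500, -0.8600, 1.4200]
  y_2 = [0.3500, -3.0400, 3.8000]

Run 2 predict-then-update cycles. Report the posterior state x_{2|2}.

x_post = [1.6554, -2.6334, 2.7758]

step 1: x^-=[1.7180, 0.3299, -0.5283]  P^-=[0.5912 -0.0675 0.1019; -0.0675 0.5344 -0.1439; 0.1019 -0.1439 1.2497]  S=[0.9660 0.0117 -0.0962; 0.0117 0.6931 0.2677; -0.0962 0.2677 1.6756]  K=[0.6103 0.0375 0.1640; -0.1046 0.7652 -0.1409; -0.0914 -0.1041 0.7495]  nu=[-0.5578, -1.4450, 1.4502]  x^+=[1.5613, -0.9218, 0.7600]  P^+=[0.2008 -0.0345 -0.0072; -0.0345 0.1471 -0.0841; -0.0072 -0.0841 0.3213]
step 2: x^-=[1.8312, -1.0129, 0.6776]  P^-=[0.2814 -0.0851 0.0478; -0.0851 0.2272 -0.1475; 0.0478 -0.1475 0.6604]  S=[0.6523 -0.0276 -0.0895; -0.0276 0.3353 0.0314; -0.0895 0.0314 1.0176]  K=[0.4428 -0.0248 0.1313; -0.1039 0.5402 -0.1328; -0.0496 -0.0783 0.6206]  nu=[-1.4132, -2.5471, 2.9463]  x^+=[1.6554, -2.6334, 2.7758]  P^+=[0.1458 -0.0350 0.0024; -0.0350 0.1082 -0.0694; 0.0024 -0.0694 0.2626]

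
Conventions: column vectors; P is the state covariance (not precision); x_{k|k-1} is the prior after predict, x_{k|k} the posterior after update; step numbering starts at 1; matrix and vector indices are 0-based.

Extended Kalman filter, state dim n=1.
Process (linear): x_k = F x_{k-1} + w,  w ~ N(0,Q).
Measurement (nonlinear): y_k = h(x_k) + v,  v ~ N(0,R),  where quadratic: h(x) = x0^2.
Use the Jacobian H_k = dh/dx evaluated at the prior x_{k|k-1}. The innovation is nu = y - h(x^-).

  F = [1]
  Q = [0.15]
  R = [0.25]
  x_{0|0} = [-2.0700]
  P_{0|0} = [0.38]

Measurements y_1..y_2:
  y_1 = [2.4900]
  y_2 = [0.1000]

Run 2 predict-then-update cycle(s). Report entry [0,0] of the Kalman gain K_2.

step 1: x^-=[-2.0700]  P^-=[0.5300]  H_jac=[-4.1400]  S=[9.3340]  K=[-0.2351]  nu=[-1.7949]  x^+=[-1.6481]  P^+=[0.0142]
step 2: x^-=[-1.6481]  P^-=[0.1642]  H_jac=[-3.2961]  S=[2.0339]  K=[-0.2661]  nu=[-2.6161]  x^+=[-0.9519]  P^+=[0.0202]

K[0,0] = -0.2661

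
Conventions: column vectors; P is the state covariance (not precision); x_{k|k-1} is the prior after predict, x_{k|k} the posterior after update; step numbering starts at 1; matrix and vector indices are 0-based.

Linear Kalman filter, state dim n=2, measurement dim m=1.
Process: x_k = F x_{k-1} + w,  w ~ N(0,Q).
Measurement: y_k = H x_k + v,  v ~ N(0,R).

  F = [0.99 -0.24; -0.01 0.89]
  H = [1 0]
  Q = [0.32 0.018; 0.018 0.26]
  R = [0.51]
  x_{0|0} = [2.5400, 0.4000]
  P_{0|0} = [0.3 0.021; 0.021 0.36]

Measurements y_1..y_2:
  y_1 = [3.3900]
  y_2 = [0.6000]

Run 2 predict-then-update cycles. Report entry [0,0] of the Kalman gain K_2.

K[0,0] = 0.5549

step 1: x^-=[2.4186, 0.3306]  P^-=[0.6248 -0.0433; -0.0433 0.5448]  S=[1.1348]  K=[0.5506; -0.0382]  nu=[0.9714]  x^+=[2.9534, 0.2935]  P^+=[0.2808 -0.0195; -0.0195 0.5432]
step 2: x^-=[2.8534, 0.2317]  P^-=[0.6357 -0.1180; -0.1180 0.6906]  S=[1.1457]  K=[0.5549; -0.1030]  nu=[-2.2534]  x^+=[1.6031, 0.4638]  P^+=[0.2830 -0.0525; -0.0525 0.6785]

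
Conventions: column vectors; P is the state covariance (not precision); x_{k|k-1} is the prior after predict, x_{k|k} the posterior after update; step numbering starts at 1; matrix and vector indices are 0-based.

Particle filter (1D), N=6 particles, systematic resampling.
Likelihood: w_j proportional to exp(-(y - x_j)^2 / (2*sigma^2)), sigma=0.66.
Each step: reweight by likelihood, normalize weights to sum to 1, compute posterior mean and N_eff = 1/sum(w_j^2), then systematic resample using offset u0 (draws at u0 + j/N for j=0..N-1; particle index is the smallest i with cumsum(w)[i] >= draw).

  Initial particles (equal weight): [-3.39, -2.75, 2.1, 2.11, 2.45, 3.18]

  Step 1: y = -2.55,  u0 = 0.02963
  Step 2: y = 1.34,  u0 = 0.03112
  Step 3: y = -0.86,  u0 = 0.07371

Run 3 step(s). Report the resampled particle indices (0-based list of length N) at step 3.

step 1: w=[0.3178, 0.6822, 0.0000, 0.0000, 0.0000, 0.0000]  mean=-2.9534  Neff=1.7655  idx=[0, 0, 1, 1, 1, 1]
step 2: w=[0.0004, 0.0004, 0.2498, 0.2498, 0.2498, 0.2498]  mean=-2.7505  Neff=4.0061  idx=[2, 2, 3, 4, 4, 5]
step 3: w=[0.1667, 0.1667, 0.1667, 0.1667, 0.1667, 0.1667]  mean=-2.7500  Neff=6.0000  idx=[0, 1, 2, 3, 4, 5]

resampled_idx = [0, 1, 2, 3, 4, 5]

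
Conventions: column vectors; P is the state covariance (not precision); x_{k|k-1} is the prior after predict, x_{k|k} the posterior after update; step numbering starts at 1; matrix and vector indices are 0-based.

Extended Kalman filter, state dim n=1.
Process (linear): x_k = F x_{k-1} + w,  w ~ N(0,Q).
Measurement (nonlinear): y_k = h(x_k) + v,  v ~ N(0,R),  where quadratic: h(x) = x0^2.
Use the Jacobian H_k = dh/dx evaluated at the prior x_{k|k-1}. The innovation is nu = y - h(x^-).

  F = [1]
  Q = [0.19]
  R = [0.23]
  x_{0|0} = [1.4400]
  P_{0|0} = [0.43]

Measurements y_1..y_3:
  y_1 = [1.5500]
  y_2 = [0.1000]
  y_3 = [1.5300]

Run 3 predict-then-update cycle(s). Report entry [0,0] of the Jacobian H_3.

step 1: x^-=[1.4400]  P^-=[0.6200]  H_jac=[2.8800]  S=[5.3725]  K=[0.3324]  nu=[-0.5236]  x^+=[1.2660]  P^+=[0.0265]
step 2: x^-=[1.2660]  P^-=[0.2165]  H_jac=[2.5320]  S=[1.6182]  K=[0.3388]  nu=[-1.5027]  x^+=[0.7568]  P^+=[0.0308]
step 3: x^-=[0.7568]  P^-=[0.2208]  H_jac=[1.5137]  S=[0.7359]  K=[0.4541]  nu=[0.9572]  x^+=[1.1915]  P^+=[0.0690]

H_jac[0,0] = 1.5137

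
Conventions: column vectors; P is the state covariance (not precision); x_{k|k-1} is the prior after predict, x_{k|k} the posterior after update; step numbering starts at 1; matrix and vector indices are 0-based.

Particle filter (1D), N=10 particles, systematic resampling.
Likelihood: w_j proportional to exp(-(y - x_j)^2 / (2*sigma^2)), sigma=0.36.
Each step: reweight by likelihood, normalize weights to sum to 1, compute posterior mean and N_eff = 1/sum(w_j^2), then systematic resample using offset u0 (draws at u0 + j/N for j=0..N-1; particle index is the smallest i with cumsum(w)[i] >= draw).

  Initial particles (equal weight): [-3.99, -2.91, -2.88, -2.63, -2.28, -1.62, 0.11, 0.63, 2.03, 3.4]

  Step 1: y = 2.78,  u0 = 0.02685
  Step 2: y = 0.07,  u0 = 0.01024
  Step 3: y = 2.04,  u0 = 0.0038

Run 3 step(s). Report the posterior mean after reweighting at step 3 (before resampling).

step 1: w=[0.0000, 0.0000, 0.0000, 0.0000, 0.0000, 0.0000, 0.0000, 0.0000, 0.3347, 0.6653]  mean=2.9415  Neff=1.8029  idx=[8, 8, 8, 8, 9, 9, 9, 9, 9, 9]
step 2: w=[0.2500, 0.2500, 0.2500, 0.2500, 0.0000, 0.0000, 0.0000, 0.0000, 0.0000, 0.0000]  mean=2.0300  Neff=4.0000  idx=[0, 0, 0, 1, 1, 2, 2, 2, 3, 3]
step 3: w=[0.1000, 0.1000, 0.1000, 0.1000, 0.1000, 0.1000, 0.1000, 0.1000, 0.1000, 0.1000]  mean=2.0300  Neff=10.0000  idx=[0, 1, 2, 3, 4, 5, 6, 7, 8, 9]

post_mean = 2.0300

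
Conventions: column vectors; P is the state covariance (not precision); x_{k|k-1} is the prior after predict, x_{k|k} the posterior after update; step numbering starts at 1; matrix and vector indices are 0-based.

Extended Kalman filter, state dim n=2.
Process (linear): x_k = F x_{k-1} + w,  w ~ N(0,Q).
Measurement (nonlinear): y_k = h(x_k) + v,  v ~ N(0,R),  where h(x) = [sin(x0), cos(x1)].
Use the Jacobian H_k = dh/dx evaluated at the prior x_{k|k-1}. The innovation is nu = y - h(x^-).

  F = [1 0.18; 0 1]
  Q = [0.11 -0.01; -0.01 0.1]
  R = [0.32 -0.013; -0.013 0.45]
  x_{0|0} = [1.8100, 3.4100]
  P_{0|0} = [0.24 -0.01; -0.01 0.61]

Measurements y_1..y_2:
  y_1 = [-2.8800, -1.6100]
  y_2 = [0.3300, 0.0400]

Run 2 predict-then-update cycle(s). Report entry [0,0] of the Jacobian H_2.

H_jac[0,0] = 0.1847

step 1: x^-=[2.4238, 3.4100]  P^-=[0.3662 0.0898; 0.0898 0.7100]  H_jac=[-0.7533 0.0000; 0.0000 0.2652]  S=[0.5278 -0.0309; -0.0309 0.4999]  K=[-0.5217 0.0153; -0.1065 0.3700]  nu=[-3.5377, -0.6458]  x^+=[4.2596, 3.5477]  P^+=[0.2219 0.0516; 0.0516 0.6331]
step 2: x^-=[4.8982, 3.5477]  P^-=[0.3710 0.1556; 0.1556 0.7331]  H_jac=[0.1847 0.0000; 0.0000 0.3950]  S=[0.3327 -0.0016; -0.0016 0.5644]  K=[0.2065 0.1095; 0.0889 0.5134]  nu=[1.3128, 0.9587]  x^+=[5.2743, 4.1566]  P^+=[0.3501 0.1179; 0.1179 0.5819]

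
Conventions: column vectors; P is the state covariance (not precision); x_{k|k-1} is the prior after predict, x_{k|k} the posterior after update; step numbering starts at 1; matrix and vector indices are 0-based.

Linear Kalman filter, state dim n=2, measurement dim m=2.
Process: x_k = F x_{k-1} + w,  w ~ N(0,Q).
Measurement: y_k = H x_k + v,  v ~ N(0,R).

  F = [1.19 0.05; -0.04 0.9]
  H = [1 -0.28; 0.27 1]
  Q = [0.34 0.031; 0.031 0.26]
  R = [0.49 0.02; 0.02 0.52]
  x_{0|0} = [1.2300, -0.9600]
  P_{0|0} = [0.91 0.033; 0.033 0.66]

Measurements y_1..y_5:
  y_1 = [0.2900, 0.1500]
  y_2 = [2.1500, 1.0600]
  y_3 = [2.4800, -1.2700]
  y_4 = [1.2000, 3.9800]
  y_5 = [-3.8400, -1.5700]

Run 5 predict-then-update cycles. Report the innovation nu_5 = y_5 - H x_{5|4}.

innov = [-6.2655, -3.2956]

step 1: x^-=[1.4157, -0.9132]  P^-=[1.6342 0.0527; 0.0527 0.7937]  S=[2.1570 0.2877; 0.2877 1.4613]  K=[0.7248 0.1953; -0.1565 0.5837]  nu=[-1.3814, 0.6810]  x^+=[0.5475, -0.2996]  P^+=[0.3640 0.0178; 0.0178 0.2956]
step 2: x^-=[0.6366, -0.2915]  P^-=[0.8583 0.0460; 0.0460 0.4987]  S=[1.3617 0.1546; 0.1546 1.1061]  K=[0.6019 0.1669; -0.1232 0.4793]  nu=[1.4318, 1.1797]  x^+=[1.6954, 0.0975]  P^+=[0.3031 0.0170; 0.0170 0.2422]
step 3: x^-=[2.0223, 0.0199]  P^-=[0.7718 0.0457; 0.0457 0.4554]  S=[1.2719 0.1431; 0.1431 1.0564]  K=[0.5785 0.1621; -0.1159 0.4585]  nu=[0.4632, -1.8360]  x^+=[1.9926, -0.8756]  P^+=[0.2915 0.0172; 0.0172 0.2315]
step 4: x^-=[2.3275, -0.8677]  P^-=[0.7554 0.0459; 0.0459 0.4467]  S=[1.2548 0.1413; 0.1413 1.0466]  K=[0.5737 0.1613; -0.1142 0.4541]  nu=[-1.3704, 4.2193]  x^+=[2.2218, 1.2049]  P^+=[0.2892 0.0173; 0.0173 0.2292]
step 5: x^-=[2.7042, 0.9955]  P^-=[0.7521 0.0460; 0.0460 0.4449]  S=[1.2512 0.1410; 0.1410 1.0445]  K=[0.5726 0.1611; -0.1139 0.4532]  nu=[-6.2655, -3.2956]  x^+=[-1.4147, 0.2154]  P^+=[0.2887 0.0173; 0.0173 0.2287]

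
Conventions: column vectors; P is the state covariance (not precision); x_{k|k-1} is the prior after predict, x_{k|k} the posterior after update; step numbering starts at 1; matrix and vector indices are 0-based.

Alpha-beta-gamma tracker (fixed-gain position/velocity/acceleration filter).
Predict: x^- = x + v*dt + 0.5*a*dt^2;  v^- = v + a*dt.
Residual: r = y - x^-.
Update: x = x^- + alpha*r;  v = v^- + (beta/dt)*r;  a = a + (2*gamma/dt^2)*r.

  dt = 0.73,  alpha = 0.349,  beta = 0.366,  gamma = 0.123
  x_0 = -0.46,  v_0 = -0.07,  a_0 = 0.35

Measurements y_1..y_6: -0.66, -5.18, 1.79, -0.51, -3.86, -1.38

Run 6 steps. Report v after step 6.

step 1: x_pred=-0.4178  r=-0.2422  x^+=-0.5024  v^+=0.0641  a^+=0.2382
step 2: x_pred=-0.3921  r=-4.7879  x^+=-2.0631  v^+=-2.1625  a^+=-1.9720
step 3: x_pred=-4.1672  r=5.9572  x^+=-2.0881  v^+=-0.6153  a^+=0.7780
step 4: x_pred=-2.3300  r=1.8200  x^+=-1.6948  v^+=0.8651  a^+=1.6181
step 5: x_pred=-0.6322  r=-3.2278  x^+=-1.7587  v^+=0.4280  a^+=0.1281
step 6: x_pred=-1.4121  r=0.0321  x^+=-1.4009  v^+=0.5376  a^+=0.1429

v_post = 0.5376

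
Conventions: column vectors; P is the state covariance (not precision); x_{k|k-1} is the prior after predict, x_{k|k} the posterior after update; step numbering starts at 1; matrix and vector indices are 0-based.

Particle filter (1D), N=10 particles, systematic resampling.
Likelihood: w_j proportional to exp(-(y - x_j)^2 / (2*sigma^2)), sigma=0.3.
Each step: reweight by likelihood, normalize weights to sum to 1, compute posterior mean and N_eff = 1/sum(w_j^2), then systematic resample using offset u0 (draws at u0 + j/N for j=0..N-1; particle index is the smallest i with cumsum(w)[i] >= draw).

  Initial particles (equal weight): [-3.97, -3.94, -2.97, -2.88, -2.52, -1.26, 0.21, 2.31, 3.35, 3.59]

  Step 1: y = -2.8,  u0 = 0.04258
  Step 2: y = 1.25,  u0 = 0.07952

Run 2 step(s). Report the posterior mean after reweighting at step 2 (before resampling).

step 1: w=[0.0002, 0.0003, 0.3455, 0.3915, 0.2624, 0.0000, 0.0000, 0.0000, 0.0000, 0.0000]  mean=-2.8171  Neff=2.9277  idx=[2, 2, 2, 2, 3, 3, 3, 4, 4, 4]
step 2: w=[0.0000, 0.0000, 0.0000, 0.0000, 0.0000, 0.0000, 0.0000, 0.3333, 0.3333, 0.3333]  mean=-2.5200  Neff=3.0000  idx=[7, 7, 7, 8, 8, 8, 9, 9, 9, 9]

post_mean = -2.5200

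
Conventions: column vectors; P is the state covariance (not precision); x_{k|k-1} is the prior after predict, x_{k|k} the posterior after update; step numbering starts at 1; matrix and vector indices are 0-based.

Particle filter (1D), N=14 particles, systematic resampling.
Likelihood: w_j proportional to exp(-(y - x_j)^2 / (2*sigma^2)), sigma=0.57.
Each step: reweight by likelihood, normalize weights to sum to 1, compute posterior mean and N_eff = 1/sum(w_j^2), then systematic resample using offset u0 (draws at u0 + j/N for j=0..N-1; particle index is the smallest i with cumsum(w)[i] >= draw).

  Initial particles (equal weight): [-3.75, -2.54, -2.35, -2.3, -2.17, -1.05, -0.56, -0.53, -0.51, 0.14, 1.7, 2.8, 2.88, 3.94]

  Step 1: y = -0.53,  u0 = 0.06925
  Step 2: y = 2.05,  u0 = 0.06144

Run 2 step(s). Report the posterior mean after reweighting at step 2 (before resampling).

step 1: w=[0.0000, 0.0005, 0.0015, 0.0019, 0.0038, 0.1574, 0.2383, 0.2386, 0.2384, 0.1196, 0.0001, 0.0000, 0.0000, 0.0000]  mean=-0.5471  Neff=4.7703  idx=[5, 5, 6, 6, 6, 7, 7, 7, 7, 8, 8, 8, 9, 9]
step 2: w=[0.0000, 0.0000, 0.0037, 0.0037, 0.0037, 0.0047, 0.0047, 0.0047, 0.0047, 0.0055, 0.0055, 0.0055, 0.4770, 0.4770]  mean=0.1091  Neff=2.1968  idx=[12, 12, 12, 12, 12, 12, 12, 13, 13, 13, 13, 13, 13, 13]

post_mean = 0.1091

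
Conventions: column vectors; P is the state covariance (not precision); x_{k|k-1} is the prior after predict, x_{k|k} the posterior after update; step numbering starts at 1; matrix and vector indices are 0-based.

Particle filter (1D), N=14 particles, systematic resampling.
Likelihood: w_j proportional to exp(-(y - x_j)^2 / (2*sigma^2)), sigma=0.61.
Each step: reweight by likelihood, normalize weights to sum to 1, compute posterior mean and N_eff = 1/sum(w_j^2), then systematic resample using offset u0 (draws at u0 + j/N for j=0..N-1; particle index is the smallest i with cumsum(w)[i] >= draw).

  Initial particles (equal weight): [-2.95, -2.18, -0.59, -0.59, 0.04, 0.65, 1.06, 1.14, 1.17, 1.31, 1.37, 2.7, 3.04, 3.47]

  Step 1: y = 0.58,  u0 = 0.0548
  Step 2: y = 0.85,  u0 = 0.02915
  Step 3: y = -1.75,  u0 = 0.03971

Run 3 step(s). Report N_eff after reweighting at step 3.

step 1: w=[0.0000, 0.0000, 0.0323, 0.0323, 0.1372, 0.2016, 0.1489, 0.1332, 0.1271, 0.0992, 0.0877, 0.0005, 0.0001, 0.0000]  mean=0.8085  Neff=7.3987  idx=[3, 4, 4, 5, 5, 6, 6, 7, 7, 8, 8, 9, 10, 10]
step 2: w=[0.0060, 0.0400, 0.0400, 0.0916, 0.0916, 0.0911, 0.0911, 0.0864, 0.0864, 0.0843, 0.0843, 0.0728, 0.0672, 0.0672]  mean=0.9856  Neff=12.4861  idx=[1, 3, 3, 4, 5, 6, 7, 7, 8, 9, 10, 11, 12, 13]
step 3: w=[0.9046, 0.0292, 0.0292, 0.0292, 0.0017, 0.0017, 0.0009, 0.0009, 0.0009, 0.0007, 0.0007, 0.0002, 0.0001, 0.0001]  mean=0.1020  Neff=1.2183  idx=[0, 0, 0, 0, 0, 0, 0, 0, 0, 0, 0, 0, 0, 3]

N_eff = 1.2183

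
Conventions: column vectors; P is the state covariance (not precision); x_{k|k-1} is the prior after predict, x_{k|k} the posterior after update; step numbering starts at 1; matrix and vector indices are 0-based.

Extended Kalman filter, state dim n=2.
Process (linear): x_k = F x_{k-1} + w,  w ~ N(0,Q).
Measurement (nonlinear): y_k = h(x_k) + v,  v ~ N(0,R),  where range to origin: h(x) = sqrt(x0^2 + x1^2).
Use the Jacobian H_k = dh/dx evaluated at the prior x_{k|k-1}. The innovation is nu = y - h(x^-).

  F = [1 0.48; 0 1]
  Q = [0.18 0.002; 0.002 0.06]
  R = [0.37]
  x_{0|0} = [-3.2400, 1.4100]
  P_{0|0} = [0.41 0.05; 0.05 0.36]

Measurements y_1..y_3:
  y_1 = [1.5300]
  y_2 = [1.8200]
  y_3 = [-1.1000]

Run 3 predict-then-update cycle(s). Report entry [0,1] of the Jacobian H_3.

step 1: x^-=[-2.5632, 1.4100]  P^-=[0.7209 0.2248; 0.2248 0.4200]  H_jac=[-0.8762 0.4820]  S=[0.8312]  K=[-0.6296; 0.0066]  nu=[-1.3954]  x^+=[-1.6846, 1.4008]  P^+=[0.3914 0.2282; 0.2282 0.4200]
step 2: x^-=[-1.0122, 1.4008]  P^-=[0.8873 0.4318; 0.4318 0.4800]  H_jac=[-0.5857 0.8105]  S=[0.5797]  K=[-0.2927; 0.2348]  nu=[0.0917]  x^+=[-1.0391, 1.4224]  P^+=[0.8377 0.4717; 0.4717 0.4480]
step 3: x^-=[-0.3563, 1.4224]  P^-=[1.5737 0.6887; 0.6887 0.5080]  H_jac=[-0.2430 0.9700]  S=[0.6162]  K=[0.4635; 0.5281]  nu=[-2.5663]  x^+=[-1.5459, 0.0672]  P^+=[1.4413 0.5379; 0.5379 0.3362]

H_jac[0,1] = 0.9700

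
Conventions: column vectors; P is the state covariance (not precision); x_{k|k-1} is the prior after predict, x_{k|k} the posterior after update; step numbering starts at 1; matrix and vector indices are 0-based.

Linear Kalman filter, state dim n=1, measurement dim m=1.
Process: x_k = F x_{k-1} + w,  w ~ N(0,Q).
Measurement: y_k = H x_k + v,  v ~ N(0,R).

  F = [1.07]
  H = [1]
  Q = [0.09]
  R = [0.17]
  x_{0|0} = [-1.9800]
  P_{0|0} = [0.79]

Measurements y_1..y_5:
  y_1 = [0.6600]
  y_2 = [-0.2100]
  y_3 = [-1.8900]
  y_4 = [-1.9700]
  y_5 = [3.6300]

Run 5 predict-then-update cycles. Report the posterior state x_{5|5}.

x_post = [1.1502]

step 1: x^-=[-2.1186]  P^-=[0.9945]  S=[1.1645]  K=[0.8540]  nu=[2.7786]  x^+=[0.2544]  P^+=[0.1452]
step 2: x^-=[0.2722]  P^-=[0.2562]  S=[0.4262]  K=[0.6011]  nu=[-0.4822]  x^+=[-0.0177]  P^+=[0.1022]
step 3: x^-=[-0.0189]  P^-=[0.2070]  S=[0.3770]  K=[0.5491]  nu=[-1.8711]  x^+=[-1.0463]  P^+=[0.0933]
step 4: x^-=[-1.1195]  P^-=[0.1969]  S=[0.3669]  K=[0.5366]  nu=[-0.8505]  x^+=[-1.5759]  P^+=[0.0912]
step 5: x^-=[-1.6862]  P^-=[0.1944]  S=[0.3644]  K=[0.5335]  nu=[5.3162]  x^+=[1.1502]  P^+=[0.0907]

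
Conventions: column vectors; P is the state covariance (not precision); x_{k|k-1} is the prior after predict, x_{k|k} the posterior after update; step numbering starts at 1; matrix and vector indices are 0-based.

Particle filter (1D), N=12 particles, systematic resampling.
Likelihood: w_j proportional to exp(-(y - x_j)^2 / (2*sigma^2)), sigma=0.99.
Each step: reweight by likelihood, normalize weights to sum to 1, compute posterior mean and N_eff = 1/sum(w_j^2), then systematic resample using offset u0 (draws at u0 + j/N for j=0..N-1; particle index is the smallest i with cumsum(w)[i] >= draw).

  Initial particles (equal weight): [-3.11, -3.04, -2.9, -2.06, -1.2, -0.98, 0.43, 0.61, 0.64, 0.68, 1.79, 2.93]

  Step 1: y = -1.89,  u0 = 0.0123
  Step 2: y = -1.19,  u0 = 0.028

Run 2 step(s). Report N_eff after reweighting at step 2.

N_eff = 8.7548

step 1: w=[0.1121, 0.1220, 0.1423, 0.2360, 0.1878, 0.1570, 0.0154, 0.0099, 0.0091, 0.0082, 0.0002, 0.0000]  mean=-1.9729  Neff=6.1058  idx=[0, 0, 1, 2, 2, 3, 3, 3, 4, 4, 5, 5]
step 2: w=[0.0220, 0.0220, 0.0252, 0.0325, 0.0325, 0.0982, 0.0982, 0.0982, 0.1444, 0.1444, 0.1412, 0.1412]  mean=-1.6321  Neff=8.7548  idx=[1, 4, 5, 6, 7, 8, 8, 9, 9, 10, 11, 11]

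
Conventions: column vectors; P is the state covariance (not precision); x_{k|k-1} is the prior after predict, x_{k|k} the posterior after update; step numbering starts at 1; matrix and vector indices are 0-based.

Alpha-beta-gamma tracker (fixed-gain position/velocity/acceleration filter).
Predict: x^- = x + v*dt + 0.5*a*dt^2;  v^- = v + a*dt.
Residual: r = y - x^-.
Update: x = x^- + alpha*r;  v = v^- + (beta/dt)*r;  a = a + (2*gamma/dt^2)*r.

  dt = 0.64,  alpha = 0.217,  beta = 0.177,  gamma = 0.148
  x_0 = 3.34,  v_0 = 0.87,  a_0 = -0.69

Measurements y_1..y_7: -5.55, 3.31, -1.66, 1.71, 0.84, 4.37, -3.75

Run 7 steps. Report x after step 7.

step 1: x_pred=3.7555  r=-9.3055  x^+=1.7362  v^+=-2.1451  a^+=-7.4147
step 2: x_pred=-1.1552  r=4.4652  x^+=-0.1863  v^+=-5.6556  a^+=-4.1878
step 3: x_pred=-4.6635  r=3.0035  x^+=-4.0118  v^+=-7.5052  a^+=-2.0173
step 4: x_pred=-9.2282  r=10.9382  x^+=-6.8546  v^+=-5.7712  a^+=5.8873
step 5: x_pred=-9.3425  r=10.1825  x^+=-7.1329  v^+=0.8128  a^+=13.2457
step 6: x_pred=-3.9000  r=8.2700  x^+=-2.1054  v^+=11.5772  a^+=19.2220
step 7: x_pred=9.2407  r=-12.9907  x^+=6.4217  v^+=20.2866  a^+=9.8342

x_post = 6.4217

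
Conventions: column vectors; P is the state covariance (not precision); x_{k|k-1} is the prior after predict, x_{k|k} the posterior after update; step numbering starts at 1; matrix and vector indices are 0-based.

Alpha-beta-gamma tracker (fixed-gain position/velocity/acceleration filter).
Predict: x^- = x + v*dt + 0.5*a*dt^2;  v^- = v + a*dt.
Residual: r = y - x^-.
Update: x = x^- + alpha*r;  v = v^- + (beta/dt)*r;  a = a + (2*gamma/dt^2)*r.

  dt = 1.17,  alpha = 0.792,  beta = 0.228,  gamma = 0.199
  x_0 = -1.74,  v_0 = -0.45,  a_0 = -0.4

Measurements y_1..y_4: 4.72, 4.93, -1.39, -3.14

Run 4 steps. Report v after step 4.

step 1: x_pred=-2.5403  r=7.2603  x^+=3.2099  v^+=0.4968  a^+=1.7109
step 2: x_pred=4.9622  r=-0.0322  x^+=4.9367  v^+=2.4923  a^+=1.7015
step 3: x_pred=9.0173  r=-10.4073  x^+=0.7747  v^+=2.4550  a^+=-1.3243
step 4: x_pred=2.7406  r=-5.8806  x^+=-1.9168  v^+=-0.2404  a^+=-3.0341

v_post = -0.2404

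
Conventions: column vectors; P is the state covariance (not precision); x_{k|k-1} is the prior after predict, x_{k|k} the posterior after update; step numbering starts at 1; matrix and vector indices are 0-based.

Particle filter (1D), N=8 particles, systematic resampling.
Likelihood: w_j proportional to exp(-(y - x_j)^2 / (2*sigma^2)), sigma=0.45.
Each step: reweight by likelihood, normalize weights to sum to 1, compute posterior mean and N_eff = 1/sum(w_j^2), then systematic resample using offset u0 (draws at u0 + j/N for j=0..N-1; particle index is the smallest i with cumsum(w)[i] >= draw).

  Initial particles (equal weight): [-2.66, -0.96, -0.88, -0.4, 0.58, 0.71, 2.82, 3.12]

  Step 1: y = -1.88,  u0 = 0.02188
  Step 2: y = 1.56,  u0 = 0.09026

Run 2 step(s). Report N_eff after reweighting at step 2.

step 1: w=[0.5112, 0.2841, 0.1944, 0.0103, 0.0000, 0.0000, 0.0000, 0.0000]  mean=-1.8078  Neff=2.6318  idx=[0, 0, 0, 0, 1, 1, 1, 2]
step 2: w=[0.0000, 0.0000, 0.0000, 0.0000, 0.1766, 0.1766, 0.1766, 0.4703]  mean=-0.9224  Neff=3.1774  idx=[4, 5, 5, 6, 7, 7, 7, 7]

N_eff = 3.1774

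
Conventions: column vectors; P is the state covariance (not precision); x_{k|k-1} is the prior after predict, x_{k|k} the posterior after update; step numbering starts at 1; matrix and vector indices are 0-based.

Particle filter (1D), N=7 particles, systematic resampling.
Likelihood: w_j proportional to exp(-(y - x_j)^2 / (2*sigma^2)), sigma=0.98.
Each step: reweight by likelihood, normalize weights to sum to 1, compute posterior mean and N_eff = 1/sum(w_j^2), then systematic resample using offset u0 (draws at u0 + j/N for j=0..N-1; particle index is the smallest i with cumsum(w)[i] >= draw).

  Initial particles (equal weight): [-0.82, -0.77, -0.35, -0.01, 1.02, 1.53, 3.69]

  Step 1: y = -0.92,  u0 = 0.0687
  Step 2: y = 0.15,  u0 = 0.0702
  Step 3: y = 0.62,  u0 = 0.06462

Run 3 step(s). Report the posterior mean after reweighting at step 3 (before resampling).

post_mean = -0.2630

step 1: w=[0.2716, 0.2699, 0.2306, 0.1774, 0.0385, 0.0120, 0.0000]  mean=-0.4554  Neff=4.2939  idx=[0, 0, 1, 1, 2, 3, 3]
step 2: w=[0.1142, 0.1142, 0.1200, 0.1200, 0.1637, 0.1840, 0.1840]  mean=-0.4331  Neff=6.6955  idx=[0, 1, 3, 4, 5, 5, 6]
step 3: w=[0.0829, 0.0829, 0.0892, 0.1495, 0.1985, 0.1985, 0.1985]  mean=-0.2630  Neff=6.1636  idx=[0, 2, 3, 4, 5, 5, 6]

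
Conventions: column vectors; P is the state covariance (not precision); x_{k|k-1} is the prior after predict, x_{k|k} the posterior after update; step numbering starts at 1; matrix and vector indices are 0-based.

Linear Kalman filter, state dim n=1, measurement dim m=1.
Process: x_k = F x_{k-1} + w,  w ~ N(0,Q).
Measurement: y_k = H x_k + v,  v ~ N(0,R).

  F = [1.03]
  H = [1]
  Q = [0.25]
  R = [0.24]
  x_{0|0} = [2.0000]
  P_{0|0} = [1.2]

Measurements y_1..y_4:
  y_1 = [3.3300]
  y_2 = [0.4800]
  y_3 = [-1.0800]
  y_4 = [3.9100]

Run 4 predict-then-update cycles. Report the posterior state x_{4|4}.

x_post = [2.4118]

step 1: x^-=[2.0600]  P^-=[1.5231]  S=[1.7631]  K=[0.8639]  nu=[1.2700]  x^+=[3.1571]  P^+=[0.2073]
step 2: x^-=[3.2518]  P^-=[0.4700]  S=[0.7100]  K=[0.6620]  nu=[-2.7718]  x^+=[1.4170]  P^+=[0.1589]
step 3: x^-=[1.4595]  P^-=[0.4185]  S=[0.6585]  K=[0.6356]  nu=[-2.5395]  x^+=[-0.1545]  P^+=[0.1525]
step 4: x^-=[-0.1591]  P^-=[0.4118]  S=[0.6518]  K=[0.6318]  nu=[4.0691]  x^+=[2.4118]  P^+=[0.1516]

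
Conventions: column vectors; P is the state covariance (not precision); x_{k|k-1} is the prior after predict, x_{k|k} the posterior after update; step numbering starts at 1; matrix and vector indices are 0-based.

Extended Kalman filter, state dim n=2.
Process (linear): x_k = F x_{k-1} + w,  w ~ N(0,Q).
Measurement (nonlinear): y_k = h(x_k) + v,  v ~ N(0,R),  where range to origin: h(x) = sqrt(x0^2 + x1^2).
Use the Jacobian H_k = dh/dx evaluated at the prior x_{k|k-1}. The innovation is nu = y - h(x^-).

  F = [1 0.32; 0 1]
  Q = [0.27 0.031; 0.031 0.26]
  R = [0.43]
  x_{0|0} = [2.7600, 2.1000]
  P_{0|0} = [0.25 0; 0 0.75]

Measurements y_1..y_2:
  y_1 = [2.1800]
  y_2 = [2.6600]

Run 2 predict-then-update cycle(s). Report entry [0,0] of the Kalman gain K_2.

K[0,0] = 0.5157

step 1: x^-=[3.4320, 2.1000]  P^-=[0.5968 0.2710; 0.2710 1.0100]  H_jac=[0.8530 0.5219]  S=[1.3807]  K=[0.4712; 0.5492]  nu=[-1.8435]  x^+=[2.5634, 1.0875]  P^+=[0.2903 -0.0863; -0.0863 0.5935]
step 2: x^-=[2.9114, 1.0875]  P^-=[0.5659 0.1346; 0.1346 0.8535]  H_jac=[0.9368 0.3499]  S=[1.1193]  K=[0.5157; 0.3795]  nu=[-0.4479]  x^+=[2.6805, 0.9175]  P^+=[0.2682 -0.0844; -0.0844 0.6923]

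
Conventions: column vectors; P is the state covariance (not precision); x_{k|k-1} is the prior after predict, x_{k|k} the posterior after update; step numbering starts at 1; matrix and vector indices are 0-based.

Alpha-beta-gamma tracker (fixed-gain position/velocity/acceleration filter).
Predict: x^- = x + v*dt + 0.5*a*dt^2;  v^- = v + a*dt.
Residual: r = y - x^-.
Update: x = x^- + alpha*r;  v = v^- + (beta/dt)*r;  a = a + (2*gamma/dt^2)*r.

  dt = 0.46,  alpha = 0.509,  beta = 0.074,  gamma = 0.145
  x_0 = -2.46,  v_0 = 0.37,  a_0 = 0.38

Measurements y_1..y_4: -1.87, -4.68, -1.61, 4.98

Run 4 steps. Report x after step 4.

step 1: x_pred=-2.2496  r=0.3796  x^+=-2.0564  v^+=0.6059  a^+=0.9002
step 2: x_pred=-1.6824  r=-2.9976  x^+=-3.2082  v^+=0.5378  a^+=-3.2079
step 3: x_pred=-3.3002  r=1.6902  x^+=-2.4399  v^+=-0.6660  a^+=-0.8915
step 4: x_pred=-2.8406  r=7.8206  x^+=1.1401  v^+=0.1820  a^+=9.8267

x_post = 1.1401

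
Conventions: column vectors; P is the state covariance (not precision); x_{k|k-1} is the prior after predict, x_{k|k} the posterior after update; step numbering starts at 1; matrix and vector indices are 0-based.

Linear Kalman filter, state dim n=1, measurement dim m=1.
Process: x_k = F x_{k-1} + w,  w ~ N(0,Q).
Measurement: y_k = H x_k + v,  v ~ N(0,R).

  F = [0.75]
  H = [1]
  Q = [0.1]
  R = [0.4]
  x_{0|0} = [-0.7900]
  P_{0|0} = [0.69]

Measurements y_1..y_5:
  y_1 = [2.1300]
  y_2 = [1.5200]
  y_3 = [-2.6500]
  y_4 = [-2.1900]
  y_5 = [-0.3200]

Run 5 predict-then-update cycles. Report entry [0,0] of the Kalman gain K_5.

step 1: x^-=[-0.5925]  P^-=[0.4881]  S=[0.8881]  K=[0.5496]  nu=[2.7225]  x^+=[0.9038]  P^+=[0.2198]
step 2: x^-=[0.6779]  P^-=[0.2237]  S=[0.6237]  K=[0.3586]  nu=[0.8421]  x^+=[0.9799]  P^+=[0.1435]
step 3: x^-=[0.7349]  P^-=[0.1807]  S=[0.5807]  K=[0.3112]  nu=[-3.3849]  x^+=[-0.3184]  P^+=[0.1245]
step 4: x^-=[-0.2388]  P^-=[0.1700]  S=[0.5700]  K=[0.2983]  nu=[-1.9512]  x^+=[-0.8207]  P^+=[0.1193]
step 5: x^-=[-0.6156]  P^-=[0.1671]  S=[0.5671]  K=[0.2947]  nu=[0.2956]  x^+=[-0.5285]  P^+=[0.1179]

K[0,0] = 0.2947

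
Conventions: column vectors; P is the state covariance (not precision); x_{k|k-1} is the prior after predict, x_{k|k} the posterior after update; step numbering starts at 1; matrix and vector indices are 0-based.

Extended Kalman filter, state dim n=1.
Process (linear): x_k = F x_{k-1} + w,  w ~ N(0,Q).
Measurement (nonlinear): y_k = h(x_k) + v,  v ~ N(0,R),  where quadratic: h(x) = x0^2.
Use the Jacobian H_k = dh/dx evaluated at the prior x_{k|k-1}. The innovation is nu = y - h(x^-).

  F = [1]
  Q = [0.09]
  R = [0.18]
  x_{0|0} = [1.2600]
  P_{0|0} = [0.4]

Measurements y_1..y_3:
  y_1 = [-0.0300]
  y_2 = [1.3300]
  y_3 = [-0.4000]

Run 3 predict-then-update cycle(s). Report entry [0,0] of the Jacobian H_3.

step 1: x^-=[1.2600]  P^-=[0.4900]  H_jac=[2.5200]  S=[3.2917]  K=[0.3751]  nu=[-1.6176]  x^+=[0.6532]  P^+=[0.0268]
step 2: x^-=[0.6532]  P^-=[0.1168]  H_jac=[1.3064]  S=[0.3793]  K=[0.4022]  nu=[0.9033]  x^+=[1.0165]  P^+=[0.0554]
step 3: x^-=[1.0165]  P^-=[0.1454]  H_jac=[2.0331]  S=[0.7811]  K=[0.3785]  nu=[-1.4334]  x^+=[0.4740]  P^+=[0.0335]

H_jac[0,0] = 2.0331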